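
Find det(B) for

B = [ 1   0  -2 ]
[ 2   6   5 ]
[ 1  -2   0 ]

30

Expand along row 1:
  + 1 · |6 5; -2 0| = 1·(0 − (-10)) = 10
  + (-2) · |2 6; 1 -2| = (-2)·(-4 − 6) = 20
Sum: (10) + (20) = 30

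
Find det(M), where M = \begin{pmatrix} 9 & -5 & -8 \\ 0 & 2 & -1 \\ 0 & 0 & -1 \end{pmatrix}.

det(M) = -18

M is upper triangular, so det(M) is the product of the diagonal entries:
det = (9) · (2) · (-1) = -18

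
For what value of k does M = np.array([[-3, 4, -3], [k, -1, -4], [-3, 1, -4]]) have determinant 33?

k = 0

Expanding along the column containing k, det(M) is linear in k: det(M) = (13)·k + (33).
Set (13)·k + (33) = 33  ⇒  (13)·k = 0  ⇒  k = 0.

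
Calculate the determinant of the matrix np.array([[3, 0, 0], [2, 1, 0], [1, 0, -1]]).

The matrix is lower triangular, so the determinant is the product of the diagonal entries:
det = (3) · (1) · (-1) = -3

-3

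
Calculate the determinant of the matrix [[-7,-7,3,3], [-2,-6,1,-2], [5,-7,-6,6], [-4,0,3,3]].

-480

Expand along row 4 (it has 1 zero):
  − (-4) · M_41   where M_41 = det([-7 3 3; -6 1 -2; -7 -6 6]) = 321
  − (3) · M_43   where M_43 = det([-7 -7 3; -2 -6 -2; 5 -7 6]) = 468
  + (3) · M_44   where M_44 = det([-7 -7 3; -2 -6 1; 5 -7 -6]) = -120
det = (-1)·(-4)·(321) + (-1)·(3)·(468) + (+1)·(3)·(-120) = -480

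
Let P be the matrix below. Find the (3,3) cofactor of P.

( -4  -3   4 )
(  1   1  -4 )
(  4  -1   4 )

The cofactor is -1.

Delete row 3 and column 3; the remaining 2×2 submatrix is [-4 -3; 1 1].
Its determinant is (-4)·1 − (-3)·1 = -1.
The cofactor carries sign (−1)^(3+3) = +1, so C_{3,3} = +(-1) = -1.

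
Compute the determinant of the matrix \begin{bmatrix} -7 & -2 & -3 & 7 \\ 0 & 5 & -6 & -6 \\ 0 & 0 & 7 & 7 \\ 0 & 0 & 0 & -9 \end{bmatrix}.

The determinant is 2205.

The matrix is upper triangular, so the determinant is the product of the diagonal entries:
det = (-7) · (5) · (7) · (-9) = 2205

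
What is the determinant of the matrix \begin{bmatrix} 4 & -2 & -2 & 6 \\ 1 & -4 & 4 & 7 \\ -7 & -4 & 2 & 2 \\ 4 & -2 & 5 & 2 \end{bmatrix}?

The determinant is -554.

Expand along row 1:
  + (4) · M_11   where M_11 = det([-4 4 7; -4 2 2; -2 5 2]) = -72
  − (-2) · M_12   where M_12 = det([1 4 7; -7 2 2; 4 5 2]) = -219
  + (-2) · M_13   where M_13 = det([1 -4 7; -7 -4 2; 4 -2 2]) = 118
  − (6) · M_14   where M_14 = det([1 -4 4; -7 -4 2; 4 -2 5]) = -68
det = (+1)·(4)·(-72) + (-1)·(-2)·(-219) + (+1)·(-2)·(118) + (-1)·(6)·(-68) = -554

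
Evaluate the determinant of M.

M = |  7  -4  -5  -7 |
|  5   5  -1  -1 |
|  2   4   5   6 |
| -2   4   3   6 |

476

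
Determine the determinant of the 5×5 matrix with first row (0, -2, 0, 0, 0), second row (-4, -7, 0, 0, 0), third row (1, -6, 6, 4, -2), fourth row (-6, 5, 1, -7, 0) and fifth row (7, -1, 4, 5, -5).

The determinant is -1312.

The matrix is block lower-triangular with a 2×2 block and a 3×3 block on the diagonal, so its determinant equals the product of the determinants of the diagonal blocks.
det of the 2×2 block = -8
det of the 3×3 block = 164
det = (-8)·(164) = -1312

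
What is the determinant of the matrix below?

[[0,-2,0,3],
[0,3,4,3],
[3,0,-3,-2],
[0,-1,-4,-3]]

The determinant is -72.

Expand along column 1 (it has 3 zeros):
  + (3) · M_31   where M_31 = det([-2 0 3; 3 4 3; -1 -4 -3]) = -24
det = (+1)·(3)·(-24) = -72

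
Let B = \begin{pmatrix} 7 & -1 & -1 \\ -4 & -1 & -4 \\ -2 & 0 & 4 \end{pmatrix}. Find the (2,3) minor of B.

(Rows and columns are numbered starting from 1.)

Delete row 2 and column 3; the remaining 2×2 submatrix is [7 -1; -2 0].
Its determinant is 7·0 − (-1)·(-2) = -2.

The minor is -2.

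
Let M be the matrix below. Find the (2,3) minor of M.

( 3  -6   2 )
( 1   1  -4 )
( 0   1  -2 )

The minor is 3.

Delete row 2 and column 3; the remaining 2×2 submatrix is [3 -6; 0 1].
Its determinant is 3·1 − (-6)·0 = 3.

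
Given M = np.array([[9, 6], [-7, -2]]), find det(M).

The determinant is 24.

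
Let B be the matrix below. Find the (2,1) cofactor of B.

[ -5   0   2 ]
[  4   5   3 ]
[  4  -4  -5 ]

Delete row 2 and column 1; the remaining 2×2 submatrix is [0 2; -4 -5].
Its determinant is 0·(-5) − 2·(-4) = 8.
The cofactor carries sign (−1)^(2+1) = −1, so C_{2,1} = −(8) = -8.

The cofactor is -8.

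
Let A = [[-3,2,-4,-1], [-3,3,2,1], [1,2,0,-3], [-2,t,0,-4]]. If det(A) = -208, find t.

2

Expanding along the column containing t, det(A) is linear in t: det(A) = (52)·t + (-312).
Set (52)·t + (-312) = -208  ⇒  (52)·t = 104  ⇒  t = 2.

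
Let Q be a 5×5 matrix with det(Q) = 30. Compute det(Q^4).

det(Q^4) = (det Q)^4 = (30)^4 = 810000

The determinant is 810000.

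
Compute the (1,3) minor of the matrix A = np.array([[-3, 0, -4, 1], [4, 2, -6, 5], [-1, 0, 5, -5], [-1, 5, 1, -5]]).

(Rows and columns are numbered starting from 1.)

75

Delete row 1 and column 3; the remaining 3×3 submatrix is [4 2 5; -1 0 -5; -1 5 -5].
Its determinant is 75.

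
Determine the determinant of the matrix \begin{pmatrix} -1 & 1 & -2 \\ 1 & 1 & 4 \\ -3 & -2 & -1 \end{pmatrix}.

Expand along row 1:
  + (-1) · |1 4; -2 -1| = (-1)·(-1 − (-8)) = -7
  − 1 · |1 4; -3 -1| = −1·(-1 − (-12)) = -11
  + (-2) · |1 1; -3 -2| = (-2)·(-2 − (-3)) = -2
Sum: (-7) + (-11) + (-2) = -20

-20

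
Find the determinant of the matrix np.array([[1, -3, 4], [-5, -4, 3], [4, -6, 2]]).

128

Expand along row 1:
  + 1 · |-4 3; -6 2| = 1·(-8 − (-18)) = 10
  − (-3) · |-5 3; 4 2| = −(-3)·(-10 − 12) = -66
  + 4 · |-5 -4; 4 -6| = 4·(30 − (-16)) = 184
Sum: (10) + (-66) + (184) = 128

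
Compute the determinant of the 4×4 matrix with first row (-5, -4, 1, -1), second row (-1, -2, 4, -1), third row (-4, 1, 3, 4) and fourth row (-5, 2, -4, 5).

The determinant is 18.

Expand along row 1:
  + (-5) · M_11   where M_11 = det([-2 4 -1; 1 3 4; 2 -4 5]) = -40
  − (-4) · M_12   where M_12 = det([-1 4 -1; -4 3 4; -5 -4 5]) = -62
  + (1) · M_13   where M_13 = det([-1 -2 -1; -4 1 4; -5 2 5]) = 6
  − (-1) · M_14   where M_14 = det([-1 -2 4; -4 1 3; -5 2 -4]) = 60
det = (+1)·(-5)·(-40) + (-1)·(-4)·(-62) + (+1)·(1)·(6) + (-1)·(-1)·(60) = 18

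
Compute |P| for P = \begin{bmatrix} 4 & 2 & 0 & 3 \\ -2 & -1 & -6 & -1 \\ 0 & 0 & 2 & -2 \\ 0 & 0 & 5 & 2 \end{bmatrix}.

P is block upper-triangular with a 2×2 block and a 2×2 block on the diagonal, so its determinant equals the product of the determinants of the diagonal blocks.
det of the 2×2 block = 0
det of the 2×2 block = 14
det = (0)·(14) = 0

0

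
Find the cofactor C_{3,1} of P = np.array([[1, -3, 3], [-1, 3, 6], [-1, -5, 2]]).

-27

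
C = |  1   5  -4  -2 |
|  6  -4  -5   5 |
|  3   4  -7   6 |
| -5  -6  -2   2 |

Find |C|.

Expand along row 1:
  + (1) · M_11   where M_11 = det([-4 -5 5; 4 -7 6; -6 -2 2]) = -22
  − (5) · M_12   where M_12 = det([6 -5 5; 3 -7 6; -5 -2 2]) = -37
  + (-4) · M_13   where M_13 = det([6 -4 5; 3 4 6; -5 -6 2]) = 418
  − (-2) · M_14   where M_14 = det([6 -4 -5; 3 4 -7; -5 -6 -2]) = -474
det = (+1)·(1)·(-22) + (-1)·(5)·(-37) + (+1)·(-4)·(418) + (-1)·(-2)·(-474) = -2457

-2457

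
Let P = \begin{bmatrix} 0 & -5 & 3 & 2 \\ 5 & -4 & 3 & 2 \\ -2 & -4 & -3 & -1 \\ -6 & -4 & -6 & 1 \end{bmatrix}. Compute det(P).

Expand along row 1 (it has 1 zero):
  − (-5) · M_12   where M_12 = det([5 3 2; -2 -3 -1; -6 -6 1]) = -33
  + (3) · M_13   where M_13 = det([5 -4 2; -2 -4 -1; -6 -4 1]) = -104
  − (2) · M_14   where M_14 = det([5 -4 3; -2 -4 -3; -6 -4 -6]) = -12
det = (-1)·(-5)·(-33) + (+1)·(3)·(-104) + (-1)·(2)·(-12) = -453

-453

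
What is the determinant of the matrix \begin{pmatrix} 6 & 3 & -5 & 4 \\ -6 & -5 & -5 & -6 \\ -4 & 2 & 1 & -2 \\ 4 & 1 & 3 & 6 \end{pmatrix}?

Expand along row 1:
  + (6) · M_11   where M_11 = det([-5 -5 -6; 2 1 -2; 1 3 6]) = -20
  − (3) · M_12   where M_12 = det([-6 -5 -6; -4 1 -2; 4 3 6]) = -56
  + (-5) · M_13   where M_13 = det([-6 -5 -6; -4 2 -2; 4 1 6]) = -92
  − (4) · M_14   where M_14 = det([-6 -5 -5; -4 2 1; 4 1 3]) = -50
det = (+1)·(6)·(-20) + (-1)·(3)·(-56) + (+1)·(-5)·(-92) + (-1)·(4)·(-50) = 708

708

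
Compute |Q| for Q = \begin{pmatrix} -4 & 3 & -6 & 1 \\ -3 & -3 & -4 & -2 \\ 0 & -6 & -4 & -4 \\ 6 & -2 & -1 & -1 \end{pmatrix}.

|Q| = -98

Expand along row 3 (it has 1 zero):
  − (-6) · M_32   where M_32 = det([-4 -6 1; -3 -4 -2; 6 -1 -1]) = 109
  + (-4) · M_33   where M_33 = det([-4 3 1; -3 -3 -2; 6 -2 -1]) = -17
  − (-4) · M_34   where M_34 = det([-4 3 -6; -3 -3 -4; 6 -2 -1]) = -205
det = (-1)·(-6)·(109) + (+1)·(-4)·(-17) + (-1)·(-4)·(-205) = -98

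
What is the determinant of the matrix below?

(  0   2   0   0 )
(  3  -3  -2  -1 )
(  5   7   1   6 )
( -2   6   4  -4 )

The determinant is 244.

Expand along row 1 (it has 3 zeros):
  − (2) · M_12   where M_12 = det([3 -2 -1; 5 1 6; -2 4 -4]) = -122
det = (-1)·(2)·(-122) = 244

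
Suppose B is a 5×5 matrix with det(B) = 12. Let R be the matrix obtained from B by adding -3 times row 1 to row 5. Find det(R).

Adding a multiple of one row to another leaves the determinant unchanged.
det(R) = (1)·(12) = 12

12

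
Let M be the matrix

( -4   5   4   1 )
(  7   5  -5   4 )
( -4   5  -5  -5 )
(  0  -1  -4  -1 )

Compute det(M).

Expand along row 4 (it has 1 zero):
  + (-1) · M_42   where M_42 = det([-4 4 1; 7 -5 4; -4 -5 -5]) = -159
  − (-4) · M_43   where M_43 = det([-4 5 1; 7 5 4; -4 5 -5]) = 330
  + (-1) · M_44   where M_44 = det([-4 5 4; 7 5 -5; -4 5 -5]) = 495
det = (+1)·(-1)·(-159) + (-1)·(-4)·(330) + (+1)·(-1)·(495) = 984

The determinant is 984.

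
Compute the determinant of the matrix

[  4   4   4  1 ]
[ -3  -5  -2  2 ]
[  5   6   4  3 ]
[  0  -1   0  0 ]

Expand along row 4 (it has 3 zeros):
  + (-1) · M_42   where M_42 = det([4 4 1; -3 -2 2; 5 4 3]) = 18
det = (+1)·(-1)·(18) = -18

-18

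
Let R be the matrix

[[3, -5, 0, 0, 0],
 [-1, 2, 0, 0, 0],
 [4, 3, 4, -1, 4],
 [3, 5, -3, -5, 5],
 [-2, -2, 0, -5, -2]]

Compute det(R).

det(R) = 206

R is block lower-triangular with a 2×2 block and a 3×3 block on the diagonal, so its determinant equals the product of the determinants of the diagonal blocks.
det of the 2×2 block = 1
det of the 3×3 block = 206
det = (1)·(206) = 206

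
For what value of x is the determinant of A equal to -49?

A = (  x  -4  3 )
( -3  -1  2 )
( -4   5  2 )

Expanding along the column containing x, det(A) is linear in x: det(A) = (-12)·x + (-49).
Set (-12)·x + (-49) = -49  ⇒  (-12)·x = 0  ⇒  x = 0.

x = 0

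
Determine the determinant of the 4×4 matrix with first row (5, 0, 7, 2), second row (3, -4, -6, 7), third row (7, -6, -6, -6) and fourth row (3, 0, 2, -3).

Expand along column 2 (it has 2 zeros):
  + (-4) · M_22   where M_22 = det([5 7 2; 7 -6 -6; 3 2 -3]) = 235
  − (-6) · M_32   where M_32 = det([5 7 2; 3 -6 7; 3 2 -3]) = 278
det = (+1)·(-4)·(235) + (-1)·(-6)·(278) = 728

728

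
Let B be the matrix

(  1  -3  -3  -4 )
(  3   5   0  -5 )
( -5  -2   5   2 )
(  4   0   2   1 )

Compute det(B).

Expand along row 2 (it has 1 zero):
  − (3) · M_21   where M_21 = det([-3 -3 -4; -2 5 2; 0 2 1]) = 7
  + (5) · M_22   where M_22 = det([1 -3 -4; -5 5 2; 4 2 1]) = 82
  + (-5) · M_24   where M_24 = det([1 -3 -3; -5 -2 5; 4 0 2]) = -118
det = (-1)·(3)·(7) + (+1)·(5)·(82) + (+1)·(-5)·(-118) = 979

The determinant is 979.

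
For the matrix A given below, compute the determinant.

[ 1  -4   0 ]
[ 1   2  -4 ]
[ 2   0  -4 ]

det(A) = 8

Expand along row 1:
  + 1 · |2 -4; 0 -4| = 1·(-8 − 0) = -8
  − (-4) · |1 -4; 2 -4| = −(-4)·(-4 − (-8)) = 16
Sum: (-8) + (16) = 8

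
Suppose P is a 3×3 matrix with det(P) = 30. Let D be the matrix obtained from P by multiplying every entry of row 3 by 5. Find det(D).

Scaling one row by 5 multiplies the determinant by 5.
det(D) = (5)·(30) = 150

The determinant is 150.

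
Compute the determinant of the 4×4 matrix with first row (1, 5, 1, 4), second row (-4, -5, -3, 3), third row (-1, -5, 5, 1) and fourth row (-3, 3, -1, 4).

Expand along row 1:
  + (1) · M_11   where M_11 = det([-5 -3 3; -5 5 1; 3 -1 4]) = -204
  − (5) · M_12   where M_12 = det([-4 -3 3; -1 5 1; -3 -1 4]) = -39
  + (1) · M_13   where M_13 = det([-4 -5 3; -1 -5 1; -3 3 4]) = 33
  − (4) · M_14   where M_14 = det([-4 -5 -3; -1 -5 5; -3 3 -1]) = 174
det = (+1)·(1)·(-204) + (-1)·(5)·(-39) + (+1)·(1)·(33) + (-1)·(4)·(174) = -672

The determinant is -672.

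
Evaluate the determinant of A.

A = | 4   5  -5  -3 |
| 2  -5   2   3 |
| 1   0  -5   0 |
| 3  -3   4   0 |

The determinant is -243.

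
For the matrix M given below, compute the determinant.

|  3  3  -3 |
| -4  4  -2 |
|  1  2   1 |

Expand along column 1:
  + 3 · |4 -2; 2 1| = 3·(4 − (-4)) = 24
  − (-4) · |3 -3; 2 1| = −(-4)·(3 − (-6)) = 36
  + 1 · |3 -3; 4 -2| = 1·(-6 − (-12)) = 6
Sum: (24) + (36) + (6) = 66

det(M) = 66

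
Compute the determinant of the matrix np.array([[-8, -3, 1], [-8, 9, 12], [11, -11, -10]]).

Expand along row 1:
  + (-8) · |9 12; -11 -10| = (-8)·(-90 − (-132)) = -336
  − (-3) · |-8 12; 11 -10| = −(-3)·(80 − 132) = -156
  + 1 · |-8 9; 11 -11| = 1·(88 − 99) = -11
Sum: (-336) + (-156) + (-11) = -503

-503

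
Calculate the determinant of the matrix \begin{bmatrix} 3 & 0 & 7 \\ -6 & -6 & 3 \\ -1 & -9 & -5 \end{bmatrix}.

The determinant is 507.

Expand along row 1:
  + 3 · |-6 3; -9 -5| = 3·(30 − (-27)) = 171
  + 7 · |-6 -6; -1 -9| = 7·(54 − 6) = 336
Sum: (171) + (336) = 507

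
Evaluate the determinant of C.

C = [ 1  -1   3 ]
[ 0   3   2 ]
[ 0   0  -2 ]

C is upper triangular, so det(C) is the product of the diagonal entries:
det = (1) · (3) · (-2) = -6

The determinant is -6.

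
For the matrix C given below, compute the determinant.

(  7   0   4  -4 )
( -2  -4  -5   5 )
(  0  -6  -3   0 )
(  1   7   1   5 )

The determinant is 63.

Expand along row 3 (it has 2 zeros):
  − (-6) · M_32   where M_32 = det([7 4 -4; -2 -5 5; 1 1 5]) = -162
  + (-3) · M_33   where M_33 = det([7 0 -4; -2 -4 5; 1 7 5]) = -345
det = (-1)·(-6)·(-162) + (+1)·(-3)·(-345) = 63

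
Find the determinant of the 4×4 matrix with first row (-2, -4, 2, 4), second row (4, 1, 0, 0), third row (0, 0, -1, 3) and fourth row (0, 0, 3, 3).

The matrix is block upper-triangular with a 2×2 block and a 2×2 block on the diagonal, so its determinant equals the product of the determinants of the diagonal blocks.
det of the 2×2 block = 14
det of the 2×2 block = -12
det = (14)·(-12) = -168

-168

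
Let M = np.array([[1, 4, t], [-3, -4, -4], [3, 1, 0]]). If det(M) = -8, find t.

Expanding along the row containing t, det(M) is linear in t: det(M) = (9)·t + (-44).
Set (9)·t + (-44) = -8  ⇒  (9)·t = 36  ⇒  t = 4.

4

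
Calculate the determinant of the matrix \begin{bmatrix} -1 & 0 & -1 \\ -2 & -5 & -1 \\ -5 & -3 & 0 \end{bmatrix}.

Expand along row 1:
  + (-1) · |-5 -1; -3 0| = (-1)·(0 − 3) = 3
  + (-1) · |-2 -5; -5 -3| = (-1)·(6 − 25) = 19
Sum: (3) + (19) = 22

22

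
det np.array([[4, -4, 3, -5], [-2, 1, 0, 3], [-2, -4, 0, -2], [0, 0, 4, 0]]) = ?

Expand along row 4 (it has 3 zeros):
  − (4) · M_43   where M_43 = det([4 -4 -5; -2 1 3; -2 -4 -2]) = 30
det = (-1)·(4)·(30) = -120

The determinant is -120.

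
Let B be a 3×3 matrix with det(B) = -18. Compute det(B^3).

det(B^3) = (det B)^3 = (-18)^3 = -5832

-5832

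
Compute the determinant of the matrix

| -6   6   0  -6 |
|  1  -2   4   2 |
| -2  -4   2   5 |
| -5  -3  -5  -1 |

The determinant is 750.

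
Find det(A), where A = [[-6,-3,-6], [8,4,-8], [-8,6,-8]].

The determinant is -960.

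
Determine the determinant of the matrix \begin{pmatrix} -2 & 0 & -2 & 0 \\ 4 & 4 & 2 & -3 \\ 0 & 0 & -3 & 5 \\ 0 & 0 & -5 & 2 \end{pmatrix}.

-152

The matrix is block upper-triangular with a 2×2 block and a 2×2 block on the diagonal, so its determinant equals the product of the determinants of the diagonal blocks.
det of the 2×2 block = -8
det of the 2×2 block = 19
det = (-8)·(19) = -152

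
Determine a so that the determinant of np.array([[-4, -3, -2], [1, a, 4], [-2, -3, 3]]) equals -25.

Expanding along the column containing a, det(M) is linear in a: det(M) = (-16)·a + (-9).
Set (-16)·a + (-9) = -25  ⇒  (-16)·a = -16  ⇒  a = 1.

a = 1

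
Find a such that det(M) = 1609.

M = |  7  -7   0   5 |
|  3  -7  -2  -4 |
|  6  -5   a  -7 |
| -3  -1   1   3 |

Expanding along the row containing a, det(M) is linear in a: det(M) = (-316)·a + (-919).
Set (-316)·a + (-919) = 1609  ⇒  (-316)·a = 2528  ⇒  a = -8.

a = -8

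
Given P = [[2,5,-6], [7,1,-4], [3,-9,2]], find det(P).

Expand along row 1:
  + 2 · |1 -4; -9 2| = 2·(2 − 36) = -68
  − 5 · |7 -4; 3 2| = −5·(14 − (-12)) = -130
  + (-6) · |7 1; 3 -9| = (-6)·(-63 − 3) = 396
Sum: (-68) + (-130) + (396) = 198

|P| = 198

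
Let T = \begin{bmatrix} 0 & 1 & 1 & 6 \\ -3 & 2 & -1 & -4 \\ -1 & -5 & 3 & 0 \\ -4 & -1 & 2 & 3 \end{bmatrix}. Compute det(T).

Expand along row 1 (it has 1 zero):
  − (1) · M_12   where M_12 = det([-3 -1 -4; -1 3 0; -4 2 3]) = -70
  + (1) · M_13   where M_13 = det([-3 2 -4; -1 -5 0; -4 -1 3]) = 127
  − (6) · M_14   where M_14 = det([-3 2 -1; -1 -5 3; -4 -1 2]) = 20
det = (-1)·(1)·(-70) + (+1)·(1)·(127) + (-1)·(6)·(20) = 77

77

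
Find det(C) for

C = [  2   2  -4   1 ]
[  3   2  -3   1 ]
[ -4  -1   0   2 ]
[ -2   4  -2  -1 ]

Expand along row 3 (it has 1 zero):
  + (-4) · M_31   where M_31 = det([2 -4 1; 2 -3 1; 4 -2 -1]) = -6
  − (-1) · M_32   where M_32 = det([2 -4 1; 3 -3 1; -2 -2 -1]) = -6
  − (2) · M_34   where M_34 = det([2 2 -4; 3 2 -3; -2 4 -2]) = -24
det = (+1)·(-4)·(-6) + (-1)·(-1)·(-6) + (-1)·(2)·(-24) = 66

66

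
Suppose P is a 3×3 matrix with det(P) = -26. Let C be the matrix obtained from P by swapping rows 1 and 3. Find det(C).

26

Swapping two rows multiplies the determinant by −1.
det(C) = (-1)·(-26) = 26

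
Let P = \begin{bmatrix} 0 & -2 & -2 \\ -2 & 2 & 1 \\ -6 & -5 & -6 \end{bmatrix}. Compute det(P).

The determinant is -8.

Expand along row 1:
  − (-2) · |-2 1; -6 -6| = −(-2)·(12 − (-6)) = 36
  + (-2) · |-2 2; -6 -5| = (-2)·(10 − (-12)) = -44
Sum: (36) + (-44) = -8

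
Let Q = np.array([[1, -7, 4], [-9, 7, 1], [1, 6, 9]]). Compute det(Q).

The determinant is -761.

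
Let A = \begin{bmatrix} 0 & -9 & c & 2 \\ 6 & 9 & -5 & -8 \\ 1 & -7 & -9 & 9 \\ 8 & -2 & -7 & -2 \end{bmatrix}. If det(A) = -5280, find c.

Expanding along the row containing c, det(A) is linear in c: det(A) = (426)·c + (-2298).
Set (426)·c + (-2298) = -5280  ⇒  (426)·c = -2982  ⇒  c = -7.

c = -7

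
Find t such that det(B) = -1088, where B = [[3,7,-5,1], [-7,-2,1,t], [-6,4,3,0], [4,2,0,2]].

t = -8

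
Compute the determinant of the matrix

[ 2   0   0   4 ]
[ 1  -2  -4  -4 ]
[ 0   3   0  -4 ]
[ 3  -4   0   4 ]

The determinant is -176.

Expand along column 3 (it has 3 zeros):
  − (-4) · M_23   where M_23 = det([2 0 4; 0 3 -4; 3 -4 4]) = -44
det = (-1)·(-4)·(-44) = -176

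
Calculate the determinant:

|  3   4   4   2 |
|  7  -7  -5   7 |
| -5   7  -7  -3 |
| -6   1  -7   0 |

Expand along row 4 (it has 1 zero):
  − (-6) · M_41   where M_41 = det([4 4 2; -7 -5 7; 7 -7 -3]) = 536
  + (1) · M_42   where M_42 = det([3 4 2; 7 -5 7; -5 -7 -3]) = -12
  − (-7) · M_43   where M_43 = det([3 4 2; 7 -7 7; -5 7 -3]) = -112
det = (-1)·(-6)·(536) + (+1)·(1)·(-12) + (-1)·(-7)·(-112) = 2420

2420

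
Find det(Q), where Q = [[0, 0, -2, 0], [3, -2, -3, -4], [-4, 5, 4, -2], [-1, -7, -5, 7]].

Expand along row 1 (it has 3 zeros):
  + (-2) · M_13   where M_13 = det([3 -2 -4; -4 5 -2; -1 -7 7]) = -129
det = (+1)·(-2)·(-129) = 258

258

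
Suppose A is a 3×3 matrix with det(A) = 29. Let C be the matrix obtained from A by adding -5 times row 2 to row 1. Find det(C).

Adding a multiple of one row to another leaves the determinant unchanged.
det(C) = (1)·(29) = 29

The determinant is 29.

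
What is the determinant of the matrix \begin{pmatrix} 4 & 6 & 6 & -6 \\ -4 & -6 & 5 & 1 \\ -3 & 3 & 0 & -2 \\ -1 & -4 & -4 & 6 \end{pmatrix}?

-620

Expand along row 3 (it has 1 zero):
  + (-3) · M_31   where M_31 = det([6 6 -6; -6 5 1; -4 -4 6]) = 132
  − (3) · M_32   where M_32 = det([4 6 -6; -4 5 1; -1 -4 6]) = 148
  − (-2) · M_34   where M_34 = det([4 6 6; -4 -6 5; -1 -4 -4]) = 110
det = (+1)·(-3)·(132) + (-1)·(3)·(148) + (-1)·(-2)·(110) = -620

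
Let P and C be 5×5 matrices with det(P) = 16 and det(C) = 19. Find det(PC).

304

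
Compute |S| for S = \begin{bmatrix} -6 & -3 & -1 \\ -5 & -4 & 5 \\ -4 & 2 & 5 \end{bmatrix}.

191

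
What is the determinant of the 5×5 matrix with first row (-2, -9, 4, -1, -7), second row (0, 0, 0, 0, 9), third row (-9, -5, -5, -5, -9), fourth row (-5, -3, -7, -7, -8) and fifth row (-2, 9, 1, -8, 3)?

42210

Expand along row 2 (it has 4 zeros):
  − (9) · M_25   where M_25 = det([-2 -9 4 -1; -9 -5 -5 -5; -5 -3 -7 -7; -2 9 1 -8]) = -4690
det = (-1)·(9)·(-4690) = 42210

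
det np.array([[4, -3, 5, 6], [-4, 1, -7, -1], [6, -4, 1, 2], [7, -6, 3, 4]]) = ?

-239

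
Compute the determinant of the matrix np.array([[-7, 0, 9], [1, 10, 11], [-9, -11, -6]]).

Expand along column 2:
  + 10 · |-7 9; -9 -6| = 10·(42 − (-81)) = 1230
  − (-11) · |-7 9; 1 11| = −(-11)·(-77 − 9) = -946
Sum: (1230) + (-946) = 284

284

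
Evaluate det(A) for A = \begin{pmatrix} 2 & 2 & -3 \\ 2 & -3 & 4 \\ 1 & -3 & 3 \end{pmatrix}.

Expand along row 1:
  + 2 · |-3 4; -3 3| = 2·(-9 − (-12)) = 6
  − 2 · |2 4; 1 3| = −2·(6 − 4) = -4
  + (-3) · |2 -3; 1 -3| = (-3)·(-6 − (-3)) = 9
Sum: (6) + (-4) + (9) = 11

det(A) = 11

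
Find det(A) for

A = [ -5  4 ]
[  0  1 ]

det(A) = -5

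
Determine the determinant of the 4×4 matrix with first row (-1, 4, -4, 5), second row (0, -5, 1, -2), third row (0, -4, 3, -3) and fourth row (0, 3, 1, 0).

-2

Expand along column 1 (it has 3 zeros):
  + (-1) · M_11   where M_11 = det([-5 1 -2; -4 3 -3; 3 1 0]) = 2
det = (+1)·(-1)·(2) = -2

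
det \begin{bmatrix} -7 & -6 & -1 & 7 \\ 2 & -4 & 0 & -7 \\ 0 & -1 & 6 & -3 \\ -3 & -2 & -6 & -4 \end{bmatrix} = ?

The determinant is -2291.

Expand along row 2 (it has 1 zero):
  − (2) · M_21   where M_21 = det([-6 -1 7; -1 6 -3; -2 -6 -4]) = 376
  + (-4) · M_22   where M_22 = det([-7 -1 7; 0 6 -3; -3 -6 -4]) = 411
  + (-7) · M_24   where M_24 = det([-7 -6 -1; 0 -1 6; -3 -2 -6]) = -15
det = (-1)·(2)·(376) + (+1)·(-4)·(411) + (+1)·(-7)·(-15) = -2291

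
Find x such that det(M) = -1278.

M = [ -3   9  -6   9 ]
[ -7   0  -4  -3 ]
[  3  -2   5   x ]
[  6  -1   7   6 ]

Expanding along the row containing x, det(M) is linear in x: det(M) = (-195)·x + (477).
Set (-195)·x + (477) = -1278  ⇒  (-195)·x = -1755  ⇒  x = 9.

9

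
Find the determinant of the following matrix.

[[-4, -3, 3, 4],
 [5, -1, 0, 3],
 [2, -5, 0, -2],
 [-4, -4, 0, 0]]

Expand along column 3 (it has 3 zeros):
  + (3) · M_13   where M_13 = det([5 -1 3; 2 -5 -2; -4 -4 0]) = -132
det = (+1)·(3)·(-132) = -396

The determinant is -396.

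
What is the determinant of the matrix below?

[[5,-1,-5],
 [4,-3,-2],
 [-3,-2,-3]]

Expand along column 1:
  + 5 · |-3 -2; -2 -3| = 5·(9 − 4) = 25
  − 4 · |-1 -5; -2 -3| = −4·(3 − 10) = 28
  + (-3) · |-1 -5; -3 -2| = (-3)·(2 − 15) = 39
Sum: (25) + (28) + (39) = 92

The determinant is 92.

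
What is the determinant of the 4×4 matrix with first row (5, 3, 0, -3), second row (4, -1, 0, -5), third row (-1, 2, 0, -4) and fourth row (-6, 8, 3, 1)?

-336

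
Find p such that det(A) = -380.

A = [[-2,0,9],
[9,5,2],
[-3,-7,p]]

p = -8

Expanding along the column containing p, det(A) is linear in p: det(A) = (-10)·p + (-460).
Set (-10)·p + (-460) = -380  ⇒  (-10)·p = 80  ⇒  p = -8.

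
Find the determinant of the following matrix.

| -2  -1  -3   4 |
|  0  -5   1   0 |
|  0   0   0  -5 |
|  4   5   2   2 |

The determinant is -170.

Expand along row 3 (it has 3 zeros):
  − (-5) · M_34   where M_34 = det([-2 -1 -3; 0 -5 1; 4 5 2]) = -34
det = (-1)·(-5)·(-34) = -170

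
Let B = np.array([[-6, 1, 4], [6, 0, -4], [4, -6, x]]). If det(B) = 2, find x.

Expanding along the column containing x, det(B) is linear in x: det(B) = (-6)·x + (-16).
Set (-6)·x + (-16) = 2  ⇒  (-6)·x = 18  ⇒  x = -3.

-3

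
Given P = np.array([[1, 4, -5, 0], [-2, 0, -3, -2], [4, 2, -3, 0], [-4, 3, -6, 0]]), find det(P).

-82

Expand along column 4 (it has 3 zeros):
  + (-2) · M_24   where M_24 = det([1 4 -5; 4 2 -3; -4 3 -6]) = 41
det = (+1)·(-2)·(41) = -82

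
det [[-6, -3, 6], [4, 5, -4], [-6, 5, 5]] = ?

Expand along column 1:
  + (-6) · |5 -4; 5 5| = (-6)·(25 − (-20)) = -270
  − 4 · |-3 6; 5 5| = −4·(-15 − 30) = 180
  + (-6) · |-3 6; 5 -4| = (-6)·(12 − 30) = 108
Sum: (-270) + (180) + (108) = 18

18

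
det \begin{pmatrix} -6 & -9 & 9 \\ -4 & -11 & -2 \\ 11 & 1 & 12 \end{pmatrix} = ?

1599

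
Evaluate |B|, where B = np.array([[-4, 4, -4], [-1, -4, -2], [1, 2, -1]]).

-52

Expand along column 1:
  + (-4) · |-4 -2; 2 -1| = (-4)·(4 − (-4)) = -32
  − (-1) · |4 -4; 2 -1| = −(-1)·(-4 − (-8)) = 4
  + 1 · |4 -4; -4 -2| = 1·(-8 − 16) = -24
Sum: (-32) + (4) + (-24) = -52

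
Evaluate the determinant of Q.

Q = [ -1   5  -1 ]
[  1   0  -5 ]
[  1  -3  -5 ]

18

Expand along row 2:
  − 1 · |5 -1; -3 -5| = −1·(-25 − 3) = 28
  − (-5) · |-1 5; 1 -3| = −(-5)·(3 − 5) = -10
Sum: (28) + (-10) = 18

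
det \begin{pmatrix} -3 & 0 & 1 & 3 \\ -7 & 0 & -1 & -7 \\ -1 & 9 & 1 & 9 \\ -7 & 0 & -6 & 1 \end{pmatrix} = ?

The determinant is -2610.

Expand along column 2 (it has 3 zeros):
  − (9) · M_32   where M_32 = det([-3 1 3; -7 -1 -7; -7 -6 1]) = 290
det = (-1)·(9)·(290) = -2610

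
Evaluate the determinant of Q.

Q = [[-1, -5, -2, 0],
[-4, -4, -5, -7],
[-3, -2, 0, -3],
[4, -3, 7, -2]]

Expand along row 1 (it has 1 zero):
  + (-1) · M_11   where M_11 = det([-4 -5 -7; -2 0 -3; -3 7 -2]) = -11
  − (-5) · M_12   where M_12 = det([-4 -5 -7; -3 0 -3; 4 7 -2]) = 153
  + (-2) · M_13   where M_13 = det([-4 -4 -7; -3 -2 -3; 4 -3 -2]) = -27
det = (+1)·(-1)·(-11) + (-1)·(-5)·(153) + (+1)·(-2)·(-27) = 830

det(Q) = 830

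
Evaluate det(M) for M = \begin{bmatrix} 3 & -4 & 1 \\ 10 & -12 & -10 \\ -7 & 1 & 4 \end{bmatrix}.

det(M) = -308

Expand along column 1:
  + 3 · |-12 -10; 1 4| = 3·(-48 − (-10)) = -114
  − 10 · |-4 1; 1 4| = −10·(-16 − 1) = 170
  + (-7) · |-4 1; -12 -10| = (-7)·(40 − (-12)) = -364
Sum: (-114) + (170) + (-364) = -308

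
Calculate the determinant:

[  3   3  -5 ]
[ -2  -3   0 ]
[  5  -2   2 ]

-101

Expand along column 3:
  + (-5) · |-2 -3; 5 -2| = (-5)·(4 − (-15)) = -95
  + 2 · |3 3; -2 -3| = 2·(-9 − (-6)) = -6
Sum: (-95) + (-6) = -101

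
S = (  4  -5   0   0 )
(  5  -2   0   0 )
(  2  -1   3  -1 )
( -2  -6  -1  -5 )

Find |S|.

|S| = -272

S is block lower-triangular with a 2×2 block and a 2×2 block on the diagonal, so its determinant equals the product of the determinants of the diagonal blocks.
det of the 2×2 block = 17
det of the 2×2 block = -16
det = (17)·(-16) = -272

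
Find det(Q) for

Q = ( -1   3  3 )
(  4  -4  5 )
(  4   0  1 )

Expand along column 2:
  − 3 · |4 5; 4 1| = −3·(4 − 20) = 48
  + (-4) · |-1 3; 4 1| = (-4)·(-1 − 12) = 52
Sum: (48) + (52) = 100

The determinant is 100.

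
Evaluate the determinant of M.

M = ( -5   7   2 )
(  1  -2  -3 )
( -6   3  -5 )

|M| = 48

Expand along row 1:
  + (-5) · |-2 -3; 3 -5| = (-5)·(10 − (-9)) = -95
  − 7 · |1 -3; -6 -5| = −7·(-5 − 18) = 161
  + 2 · |1 -2; -6 3| = 2·(3 − 12) = -18
Sum: (-95) + (161) + (-18) = 48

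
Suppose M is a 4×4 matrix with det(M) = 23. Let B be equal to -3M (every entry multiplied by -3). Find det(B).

For a 4×4 matrix, det(-3M) = (-3)^4·det(M) = 81·det(M).
det(B) = (81)·(23) = 1863

The determinant is 1863.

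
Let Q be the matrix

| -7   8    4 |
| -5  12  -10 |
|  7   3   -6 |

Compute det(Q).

Expand along row 1:
  + (-7) · |12 -10; 3 -6| = (-7)·(-72 − (-30)) = 294
  − 8 · |-5 -10; 7 -6| = −8·(30 − (-70)) = -800
  + 4 · |-5 12; 7 3| = 4·(-15 − 84) = -396
Sum: (294) + (-800) + (-396) = -902

det(Q) = -902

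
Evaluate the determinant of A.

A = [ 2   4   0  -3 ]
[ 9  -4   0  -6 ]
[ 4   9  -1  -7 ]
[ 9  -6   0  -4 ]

The determinant is 58.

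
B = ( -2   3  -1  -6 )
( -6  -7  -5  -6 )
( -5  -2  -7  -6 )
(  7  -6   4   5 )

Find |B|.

Expand along row 1:
  + (-2) · M_11   where M_11 = det([-7 -5 -6; -2 -7 -6; -6 4 5]) = 147
  − (3) · M_12   where M_12 = det([-6 -5 -6; -5 -7 -6; 7 4 5]) = -23
  + (-1) · M_13   where M_13 = det([-6 -7 -6; -5 -2 -6; 7 -6 5]) = 131
  − (-6) · M_14   where M_14 = det([-6 -7 -5; -5 -2 -7; 7 -6 4]) = 283
det = (+1)·(-2)·(147) + (-1)·(3)·(-23) + (+1)·(-1)·(131) + (-1)·(-6)·(283) = 1342

det(B) = 1342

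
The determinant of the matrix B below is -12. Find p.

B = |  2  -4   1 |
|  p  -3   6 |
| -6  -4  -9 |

6

Expanding along the column containing p, det(B) is linear in p: det(B) = (-40)·p + (228).
Set (-40)·p + (228) = -12  ⇒  (-40)·p = -240  ⇒  p = 6.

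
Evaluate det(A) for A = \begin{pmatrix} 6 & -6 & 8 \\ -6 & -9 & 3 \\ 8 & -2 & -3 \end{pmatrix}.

834

Expand along column 1:
  + 6 · |-9 3; -2 -3| = 6·(27 − (-6)) = 198
  − (-6) · |-6 8; -2 -3| = −(-6)·(18 − (-16)) = 204
  + 8 · |-6 8; -9 3| = 8·(-18 − (-72)) = 432
Sum: (198) + (204) + (432) = 834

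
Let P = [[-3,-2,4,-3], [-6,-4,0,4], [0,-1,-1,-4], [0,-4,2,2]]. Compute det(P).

Expand along column 1 (it has 2 zeros):
  + (-3) · M_11   where M_11 = det([-4 0 4; -1 -1 -4; -4 2 2]) = -48
  − (-6) · M_21   where M_21 = det([-2 4 -3; -1 -1 -4; -4 2 2]) = 78
det = (+1)·(-3)·(-48) + (-1)·(-6)·(78) = 612

det(P) = 612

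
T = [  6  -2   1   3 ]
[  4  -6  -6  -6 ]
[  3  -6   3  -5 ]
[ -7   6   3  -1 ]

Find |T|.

Expand along row 1:
  + (6) · M_11   where M_11 = det([-6 -6 -6; -6 3 -5; 6 3 -1]) = 360
  − (-2) · M_12   where M_12 = det([4 -6 -6; 3 3 -5; -7 3 -1]) = -360
  + (1) · M_13   where M_13 = det([4 -6 -6; 3 -6 -5; -7 6 -1]) = 60
  − (3) · M_14   where M_14 = det([4 -6 -6; 3 -6 3; -7 6 3]) = 180
det = (+1)·(6)·(360) + (-1)·(-2)·(-360) + (+1)·(1)·(60) + (-1)·(3)·(180) = 960

The determinant is 960.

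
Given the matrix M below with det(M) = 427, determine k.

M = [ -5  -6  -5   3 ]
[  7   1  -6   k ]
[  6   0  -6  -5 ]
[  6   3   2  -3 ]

k = -2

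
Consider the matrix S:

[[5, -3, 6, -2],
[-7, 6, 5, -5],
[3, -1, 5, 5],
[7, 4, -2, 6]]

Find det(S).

det(S) = 4398

Expand along row 1:
  + (5) · M_11   where M_11 = det([6 5 -5; -1 5 5; 4 -2 6]) = 460
  − (-3) · M_12   where M_12 = det([-7 5 -5; 3 5 5; 7 -2 6]) = 10
  + (6) · M_13   where M_13 = det([-7 6 -5; 3 -1 5; 7 4 6]) = 189
  − (-2) · M_14   where M_14 = det([-7 6 5; 3 -1 5; 7 4 -2]) = 467
det = (+1)·(5)·(460) + (-1)·(-3)·(10) + (+1)·(6)·(189) + (-1)·(-2)·(467) = 4398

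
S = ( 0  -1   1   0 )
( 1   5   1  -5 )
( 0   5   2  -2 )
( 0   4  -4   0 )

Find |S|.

The determinant is 0.

Expand along column 1 (it has 3 zeros):
  − (1) · M_21   where M_21 = det([-1 1 0; 5 2 -2; 4 -4 0]) = 0
det = (-1)·(1)·(0) = 0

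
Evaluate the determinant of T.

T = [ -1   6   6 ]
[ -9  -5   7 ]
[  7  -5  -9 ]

Expand along column 1:
  + (-1) · |-5 7; -5 -9| = (-1)·(45 − (-35)) = -80
  − (-9) · |6 6; -5 -9| = −(-9)·(-54 − (-30)) = -216
  + 7 · |6 6; -5 7| = 7·(42 − (-30)) = 504
Sum: (-80) + (-216) + (504) = 208

208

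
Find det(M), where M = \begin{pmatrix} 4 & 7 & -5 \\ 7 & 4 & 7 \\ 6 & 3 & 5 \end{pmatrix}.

60

Expand along row 1:
  + 4 · |4 7; 3 5| = 4·(20 − 21) = -4
  − 7 · |7 7; 6 5| = −7·(35 − 42) = 49
  + (-5) · |7 4; 6 3| = (-5)·(21 − 24) = 15
Sum: (-4) + (49) + (15) = 60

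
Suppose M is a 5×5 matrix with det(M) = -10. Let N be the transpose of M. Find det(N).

det(Mᵀ) = det(M).
det(N) = (1)·(-10) = -10

-10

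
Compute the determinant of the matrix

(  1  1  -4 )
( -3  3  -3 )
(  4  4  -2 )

Expand along row 1:
  + 1 · |3 -3; 4 -2| = 1·(-6 − (-12)) = 6
  − 1 · |-3 -3; 4 -2| = −1·(6 − (-12)) = -18
  + (-4) · |-3 3; 4 4| = (-4)·(-12 − 12) = 96
Sum: (6) + (-18) + (96) = 84

The determinant is 84.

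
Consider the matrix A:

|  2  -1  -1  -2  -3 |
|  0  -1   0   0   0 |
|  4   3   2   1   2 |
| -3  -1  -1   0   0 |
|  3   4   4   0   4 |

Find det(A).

-13

Expand along row 2 (it has 4 zeros):
  + (-1) · M_22   where M_22 = det([2 -1 -2 -3; 4 2 1 2; -3 -1 0 0; 3 4 0 4]) = 13
det = (+1)·(-1)·(13) = -13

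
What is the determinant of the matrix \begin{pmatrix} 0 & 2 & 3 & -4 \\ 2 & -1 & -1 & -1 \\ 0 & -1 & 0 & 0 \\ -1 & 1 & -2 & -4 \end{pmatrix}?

47

Expand along row 3 (it has 3 zeros):
  − (-1) · M_32   where M_32 = det([0 3 -4; 2 -1 -1; -1 -2 -4]) = 47
det = (-1)·(-1)·(47) = 47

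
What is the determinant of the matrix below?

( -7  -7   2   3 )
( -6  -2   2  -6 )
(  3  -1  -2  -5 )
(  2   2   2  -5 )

Expand along row 1:
  + (-7) · M_11   where M_11 = det([-2 2 -6; -1 -2 -5; 2 2 -5]) = -82
  − (-7) · M_12   where M_12 = det([-6 2 -6; 3 -2 -5; 2 2 -5]) = -170
  + (2) · M_13   where M_13 = det([-6 -2 -6; 3 -1 -5; 2 2 -5]) = -148
  − (3) · M_14   where M_14 = det([-6 -2 2; 3 -1 -2; 2 2 2]) = 24
det = (+1)·(-7)·(-82) + (-1)·(-7)·(-170) + (+1)·(2)·(-148) + (-1)·(3)·(24) = -984

-984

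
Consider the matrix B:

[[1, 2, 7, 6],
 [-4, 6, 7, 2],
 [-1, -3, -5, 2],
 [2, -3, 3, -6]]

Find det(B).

The determinant is -1212.

Expand along row 1:
  + (1) · M_11   where M_11 = det([6 7 2; -3 -5 2; -3 3 -6]) = -72
  − (2) · M_12   where M_12 = det([-4 7 2; -1 -5 2; 2 3 -6]) = -96
  + (7) · M_13   where M_13 = det([-4 6 2; -1 -3 2; 2 -3 -6]) = -90
  − (6) · M_14   where M_14 = det([-4 6 7; -1 -3 -5; 2 -3 3]) = 117
det = (+1)·(1)·(-72) + (-1)·(2)·(-96) + (+1)·(7)·(-90) + (-1)·(6)·(117) = -1212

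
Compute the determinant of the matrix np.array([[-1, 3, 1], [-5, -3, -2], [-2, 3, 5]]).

Expand along row 1:
  + (-1) · |-3 -2; 3 5| = (-1)·(-15 − (-6)) = 9
  − 3 · |-5 -2; -2 5| = −3·(-25 − 4) = 87
  + 1 · |-5 -3; -2 3| = 1·(-15 − 6) = -21
Sum: (9) + (87) + (-21) = 75

75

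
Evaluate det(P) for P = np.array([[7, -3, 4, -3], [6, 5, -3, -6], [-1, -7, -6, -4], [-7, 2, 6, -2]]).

Expand along row 1:
  + (7) · M_11   where M_11 = det([5 -3 -6; -7 -6 -4; 2 6 -2]) = 426
  − (-3) · M_12   where M_12 = det([6 -3 -6; -1 -6 -4; -7 6 -2]) = 426
  + (4) · M_13   where M_13 = det([6 5 -6; -1 -7 -4; -7 2 -2]) = 568
  − (-3) · M_14   where M_14 = det([6 5 -3; -1 -7 -6; -7 2 6]) = 213
det = (+1)·(7)·(426) + (-1)·(-3)·(426) + (+1)·(4)·(568) + (-1)·(-3)·(213) = 7171

det(P) = 7171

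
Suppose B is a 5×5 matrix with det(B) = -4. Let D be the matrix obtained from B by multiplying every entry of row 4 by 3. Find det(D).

Scaling one row by 3 multiplies the determinant by 3.
det(D) = (3)·(-4) = -12

The determinant is -12.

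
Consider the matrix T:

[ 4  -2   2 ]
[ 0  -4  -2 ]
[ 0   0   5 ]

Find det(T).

-80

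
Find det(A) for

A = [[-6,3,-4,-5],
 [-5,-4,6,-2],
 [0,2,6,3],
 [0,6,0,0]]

-540

Expand along row 4 (it has 3 zeros):
  + (6) · M_42   where M_42 = det([-6 -4 -5; -5 6 -2; 0 6 3]) = -90
det = (+1)·(6)·(-90) = -540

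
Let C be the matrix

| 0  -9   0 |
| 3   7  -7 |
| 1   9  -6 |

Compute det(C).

The determinant is -99.

Expand along row 1:
  − (-9) · |3 -7; 1 -6| = −(-9)·(-18 − (-7)) = -99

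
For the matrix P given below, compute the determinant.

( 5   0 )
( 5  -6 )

-30

det(P) = 5·(-6) − 0·5 = -30 − 0 = -30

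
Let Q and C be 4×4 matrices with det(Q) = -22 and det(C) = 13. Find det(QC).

|QC| = -286

det(QC) = det(Q)·det(C) = (-22)·(13) = -286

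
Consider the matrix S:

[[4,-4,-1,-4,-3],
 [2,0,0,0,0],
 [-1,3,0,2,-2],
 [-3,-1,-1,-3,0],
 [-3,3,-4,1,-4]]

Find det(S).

|S| = 254

Expand along row 2 (it has 4 zeros):
  − (2) · M_21   where M_21 = det([-4 -1 -4 -3; 3 0 2 -2; -1 -1 -3 0; 3 -4 1 -4]) = -127
det = (-1)·(2)·(-127) = 254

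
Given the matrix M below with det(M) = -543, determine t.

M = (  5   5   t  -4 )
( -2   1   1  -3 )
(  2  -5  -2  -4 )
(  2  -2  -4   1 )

Expanding along the column containing t, det(M) is linear in t: det(M) = (-2)·t + (-543).
Set (-2)·t + (-543) = -543  ⇒  (-2)·t = 0  ⇒  t = 0.

0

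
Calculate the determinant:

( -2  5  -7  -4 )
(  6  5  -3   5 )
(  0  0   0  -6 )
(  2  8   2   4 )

Expand along row 3 (it has 3 zeros):
  − (-6) · M_34   where M_34 = det([-2 5 -7; 6 5 -3; 2 8 2]) = -424
det = (-1)·(-6)·(-424) = -2544

The determinant is -2544.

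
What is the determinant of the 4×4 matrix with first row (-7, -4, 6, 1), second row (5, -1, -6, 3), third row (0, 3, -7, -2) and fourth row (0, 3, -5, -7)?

1077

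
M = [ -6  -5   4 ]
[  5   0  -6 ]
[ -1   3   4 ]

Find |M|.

The determinant is 22.

Expand along row 2:
  − 5 · |-5 4; 3 4| = −5·(-20 − 12) = 160
  − (-6) · |-6 -5; -1 3| = −(-6)·(-18 − 5) = -138
Sum: (160) + (-138) = 22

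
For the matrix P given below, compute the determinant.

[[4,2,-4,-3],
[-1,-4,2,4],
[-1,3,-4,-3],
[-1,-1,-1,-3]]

Expand along row 1:
  + (4) · M_11   where M_11 = det([-4 2 4; 3 -4 -3; -1 -1 -3]) = -40
  − (2) · M_12   where M_12 = det([-1 2 4; -1 -4 -3; -1 -1 -3]) = -21
  + (-4) · M_13   where M_13 = det([-1 -4 4; -1 3 -3; -1 -1 -3]) = 28
  − (-3) · M_14   where M_14 = det([-1 -4 2; -1 3 -4; -1 -1 -1]) = 3
det = (+1)·(4)·(-40) + (-1)·(2)·(-21) + (+1)·(-4)·(28) + (-1)·(-3)·(3) = -221

-221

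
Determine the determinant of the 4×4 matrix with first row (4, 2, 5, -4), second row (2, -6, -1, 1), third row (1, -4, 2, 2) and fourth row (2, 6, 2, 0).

-438

Expand along row 4 (it has 1 zero):
  − (2) · M_41   where M_41 = det([2 5 -4; -6 -1 1; -4 2 2]) = 96
  + (6) · M_42   where M_42 = det([4 5 -4; 2 -1 1; 1 2 2]) = -51
  − (2) · M_43   where M_43 = det([4 2 -4; 2 -6 1; 1 -4 2]) = -30
det = (-1)·(2)·(96) + (+1)·(6)·(-51) + (-1)·(2)·(-30) = -438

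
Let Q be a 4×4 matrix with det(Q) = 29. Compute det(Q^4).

The determinant is 707281.

det(Q^4) = (det Q)^4 = (29)^4 = 707281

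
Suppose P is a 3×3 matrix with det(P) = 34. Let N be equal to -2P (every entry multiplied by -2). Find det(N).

For a 3×3 matrix, det(-2P) = (-2)^3·det(P) = -8·det(P).
det(N) = (-8)·(34) = -272

|N| = -272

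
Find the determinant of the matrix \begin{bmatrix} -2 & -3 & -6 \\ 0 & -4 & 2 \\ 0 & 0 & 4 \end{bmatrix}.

32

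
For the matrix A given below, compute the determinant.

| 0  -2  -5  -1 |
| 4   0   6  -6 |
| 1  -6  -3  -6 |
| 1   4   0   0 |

|A| = -180

Expand along row 4 (it has 2 zeros):
  − (1) · M_41   where M_41 = det([-2 -5 -1; 0 6 -6; -6 -3 -6]) = -108
  + (4) · M_42   where M_42 = det([0 -5 -1; 4 6 -6; 1 -3 -6]) = -72
det = (-1)·(1)·(-108) + (+1)·(4)·(-72) = -180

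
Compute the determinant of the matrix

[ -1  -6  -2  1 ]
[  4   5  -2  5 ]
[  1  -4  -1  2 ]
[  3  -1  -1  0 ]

The determinant is -159.

Expand along row 4 (it has 1 zero):
  − (3) · M_41   where M_41 = det([-6 -2 1; 5 -2 5; -4 -1 2]) = 41
  + (-1) · M_42   where M_42 = det([-1 -2 1; 4 -2 5; 1 -1 2]) = 3
  − (-1) · M_43   where M_43 = det([-1 -6 1; 4 5 5; 1 -4 2]) = -33
det = (-1)·(3)·(41) + (+1)·(-1)·(3) + (-1)·(-1)·(-33) = -159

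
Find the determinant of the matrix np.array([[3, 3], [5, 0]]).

The determinant is -15.

det = 3·0 − 3·5 = 0 − 15 = -15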